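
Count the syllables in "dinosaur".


Word: "dinosaur"
Syllable breakdown: di-no-saur
Counting: 3 parts
= 3 syllables


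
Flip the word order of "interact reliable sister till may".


Original: "interact reliable sister till may"
Words (1..n): interact | reliable | sister | till | may
Reversed (n..1): may | till | sister | reliable | interact
Result = "may till sister reliable interact"


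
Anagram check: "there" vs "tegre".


Word 1: "there" → sorted: eehrt
Word 2: "tegre" → sorted: eegrt
Same letters? eehrt != eegrt
Anagram = No


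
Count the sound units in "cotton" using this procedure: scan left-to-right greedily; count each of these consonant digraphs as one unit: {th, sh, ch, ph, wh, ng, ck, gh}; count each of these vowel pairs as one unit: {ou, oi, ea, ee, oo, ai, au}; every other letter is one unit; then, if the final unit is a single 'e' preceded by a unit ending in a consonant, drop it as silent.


Word: "cotton" (6 letters)
Left-to-right scan:
  (1) 'c' (letter)
  (2) 'o' (letter)
  (3) 't' (letter)
  (4) 't' (letter)
  (5) 'o' (letter)
  (6) 'n' (letter)
Units from scan: 6
Sound units = 6 units


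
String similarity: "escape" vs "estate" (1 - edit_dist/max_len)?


Word 1: "escape" (length 6)
Word 2: "estate" (length 6)
One optimal edit sequence:
  1. keep 'e'
  2. keep 's'
  3. substitute 'c' -> 't'  (+1)
  4. keep 'a'
  5. substitute 'p' -> 't'  (+1)
  6. keep 'e'
Edit distance = 2
Max length = max(6, 6) = 6
Similarity = 1 - 2/6
= 0.6667


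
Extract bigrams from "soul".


Word: "soul" (length 4)
Number of bigrams = 4 - 2 + 1 = 3
  Position 0: "so"
  Position 1: "ou"
  Position 2: "ul"
Bigrams = "so", "ou", "ul"


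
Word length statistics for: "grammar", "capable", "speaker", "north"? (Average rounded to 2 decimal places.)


Lengths: "grammar"=7, "capable"=7, "speaker"=7, "north"=5
Sum = 26, Count = 4
Average = 26/4 = 6.50
= avg=6.50, min=5, max=7


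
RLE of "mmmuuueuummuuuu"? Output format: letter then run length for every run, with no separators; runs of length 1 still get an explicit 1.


String: "mmmuuueuummuuuu"
Scanning for consecutive runs:
  'm' x 3
  'u' x 3
  'e' x 1
  'u' x 2
  'm' x 2
  'u' x 4
RLE = "m3u3e1u2m2u4"


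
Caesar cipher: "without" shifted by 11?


Word: "without"
Shift: 11
Each letter → (letter + shift) mod 26:
  'w' (22) + 11 = 7 → 'h'
  'i' (8) + 11 = 19 → 't'
  't' (19) + 11 = 4 → 'e'
  'h' (7) + 11 = 18 → 's'
  'o' (14) + 11 = 25 → 'z'
  'u' (20) + 11 = 5 → 'f'
  't' (19) + 11 = 4 → 'e'
Result = "hteszfe"


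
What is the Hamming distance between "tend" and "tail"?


Comparing character by character (same length = 4):
  Pos 0: 't' vs 't' =
  Pos 1: 'e' vs 'a' !=
  Pos 2: 'n' vs 'i' !=
  Pos 3: 'd' vs 'l' !=
Hamming distance = 3


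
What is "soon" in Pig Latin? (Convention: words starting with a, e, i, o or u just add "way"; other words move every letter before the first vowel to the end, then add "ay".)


Word: "soon"
Starts with consonant(s) → move to end, add 'ay'
Consonant cluster: "s"
Pig Latin = "oonsay"


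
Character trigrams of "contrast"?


Word: "contrast" (length 8)
Number of trigrams = 8 - 3 + 1 = 6
  Position 0: "con"
  Position 1: "ont"
  Position 2: "ntr"
  Position 3: "tra"
  Position 4: "ras"
  Position 5: "ast"
Trigrams = "con", "ont", "ntr", "tra", "ras", "ast"


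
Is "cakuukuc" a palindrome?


Word: "cakuukuc"
Reversed: "cukuukac"
Forward == Backward? cakuukuc != cukuukac
Palindrome = No


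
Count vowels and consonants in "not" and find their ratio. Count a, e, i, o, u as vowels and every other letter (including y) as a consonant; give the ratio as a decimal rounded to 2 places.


Word: "not"
Vowels (a,e,i,o,u): 1
Consonants: 2
Ratio = 1/2
= 0.50


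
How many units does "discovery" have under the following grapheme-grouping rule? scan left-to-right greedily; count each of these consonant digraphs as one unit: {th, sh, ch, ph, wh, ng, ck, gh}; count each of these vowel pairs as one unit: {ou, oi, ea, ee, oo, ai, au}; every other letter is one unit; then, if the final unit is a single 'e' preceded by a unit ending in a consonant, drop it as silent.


Word: "discovery" (9 letters)
Left-to-right scan:
  (1) 'd' (letter)
  (2) 'i' (letter)
  (3) 's' (letter)
  (4) 'c' (letter)
  (5) 'o' (letter)
  (6) 'v' (letter)
  (7) 'e' (letter)
  (8) 'r' (letter)
  (9) 'y' (letter)
Units from scan: 9
Sound units = 9 units


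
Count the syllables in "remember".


Word: "remember"
Syllable breakdown: re | mem | ber
Counting: 3 parts
= 3 syllables


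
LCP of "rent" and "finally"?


Word 1: "rent"
Word 2: "finally"
Comparing from start:
  Pos 0: 'r' != 'f' (stop)
LCP = "" (length 0)


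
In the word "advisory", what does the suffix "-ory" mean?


Suffix: -ory
Example: advisory (advise + -ory, with a spelling change)
Meaning = relating to / place for


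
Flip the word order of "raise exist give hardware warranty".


Original: "raise exist give hardware warranty"
Words (1..n): raise | exist | give | hardware | warranty
Reversed (n..1): warranty | hardware | give | exist | raise
Result = "warranty hardware give exist raise"


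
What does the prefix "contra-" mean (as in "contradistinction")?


Prefix: contra-
Example: contradistinction = contra- + distinction
Meaning = against


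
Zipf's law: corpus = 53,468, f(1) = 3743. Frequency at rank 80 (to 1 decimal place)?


Zipf's law: f(r) = f(1) / r
f(1) = 3743
f(80) = 3743 / 80
= 46.8 occurrences


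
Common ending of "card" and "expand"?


Word 1: "card"
Word 2: "expand"
Comparing from end:
  Pos -1: 'd' == 'd'
  Pos -2: 'r' != 'n' (stop)
LCS = "d" (length 1)


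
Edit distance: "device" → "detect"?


Word 1: "device" (length 6)
Word 2: "detect" (length 6)
One optimal edit sequence (insert/delete/substitute each cost 1):
  1. keep 'd'
  2. keep 'e'
  3. substitute 'v' -> 't'  (+1)
  4. substitute 'i' -> 'e'  (+1)
  5. keep 'c'
  6. substitute 'e' -> 't'  (+1)
Total edit operations: 3
Edit distance = 3


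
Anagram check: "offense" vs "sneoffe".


Word 1: "offense" → sorted: eeffnos
Word 2: "sneoffe" → sorted: eeffnos
Same letters? eeffnos == eeffnos
Anagram = Yes


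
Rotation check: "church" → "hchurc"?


Word: "church", Candidate: "hchurc"
Method: check if candidate is substring of word+word
"churchchurch" contains "hchurc"? Yes
Is rotation = Yes


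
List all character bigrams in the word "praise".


Word: "praise" (length 6)
Number of bigrams = 6 - 2 + 1 = 5
  Position 0: "pr"
  Position 1: "ra"
  Position 2: "ai"
  Position 3: "is"
  Position 4: "se"
Bigrams = "pr", "ra", "ai", "is", "se"


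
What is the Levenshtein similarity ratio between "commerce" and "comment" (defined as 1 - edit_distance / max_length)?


Word 1: "commerce" (length 8)
Word 2: "comment" (length 7)
One optimal edit sequence:
  1. keep 'c'
  2. keep 'o'
  3. keep 'm'
  4. keep 'm'
  5. keep 'e'
  6. delete 'r'  (+1)
  7. substitute 'c' -> 'n'  (+1)
  8. substitute 'e' -> 't'  (+1)
Edit distance = 3
Max length = max(8, 7) = 8
Similarity = 1 - 3/8
= 0.6250


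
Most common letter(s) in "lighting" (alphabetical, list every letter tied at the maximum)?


Word: "lighting"
Letter counts:
  'g': 2
  'h': 1
  'i': 2
  'l': 1
  'n': 1
  't': 1
Maximum count = 2
Most frequent = 'g', 'i' (2 times each)


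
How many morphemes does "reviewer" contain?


Word: "reviewer"
Morphemes: re- + view + -er
Each morpheme carries meaning
= 3 morphemes


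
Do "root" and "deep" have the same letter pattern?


Pattern of "root": [0, 1, 1, 2]
Pattern of "deep": [0, 1, 1, 2]
Patterns match
Same pattern = Yes


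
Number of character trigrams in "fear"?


Word: "fear" (length 4)
Number of 3-grams = length - 3 + 1 = 4 - 3 + 1
= 2


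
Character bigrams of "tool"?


Word: "tool" (length 4)
Number of bigrams = 4 - 2 + 1 = 3
  Position 0: "to"
  Position 1: "oo"
  Position 2: "ol"
Bigrams = "to", "oo", "ol"


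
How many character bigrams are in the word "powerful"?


Word: "powerful" (length 8)
Number of 2-grams = length - 2 + 1 = 8 - 2 + 1
= 7


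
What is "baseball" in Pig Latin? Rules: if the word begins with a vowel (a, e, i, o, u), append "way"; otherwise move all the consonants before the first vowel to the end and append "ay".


Word: "baseball"
Starts with consonant(s) → move to end, add 'ay'
Consonant cluster: "b"
Pig Latin = "aseballbay"


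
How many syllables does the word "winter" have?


Word: "winter"
Syllable breakdown: win / ter
Counting: 2 parts
= 2 syllables


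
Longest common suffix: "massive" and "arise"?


Word 1: "massive"
Word 2: "arise"
Comparing from end:
  Pos -1: 'e' == 'e'
  Pos -2: 'v' != 's' (stop)
LCS = "e" (length 1)


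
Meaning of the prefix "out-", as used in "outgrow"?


Prefix: out-
Example: outgrow = out- + grow
Meaning = surpass


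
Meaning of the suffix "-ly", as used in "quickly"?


Suffix: -ly
Example: quickly = quick + -ly
Meaning = in a manner


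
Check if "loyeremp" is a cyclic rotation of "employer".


Word: "employer", Candidate: "loyeremp"
Method: check if candidate is substring of word+word
"employeremployer" contains "loyeremp"? Yes
Is rotation = Yes


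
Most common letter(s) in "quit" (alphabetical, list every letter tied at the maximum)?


Word: "quit"
Letter counts:
  'i': 1
  'q': 1
  't': 1
  'u': 1
Maximum count = 1
Most frequent = 'i', 'q', 't', 'u' (1 time each)


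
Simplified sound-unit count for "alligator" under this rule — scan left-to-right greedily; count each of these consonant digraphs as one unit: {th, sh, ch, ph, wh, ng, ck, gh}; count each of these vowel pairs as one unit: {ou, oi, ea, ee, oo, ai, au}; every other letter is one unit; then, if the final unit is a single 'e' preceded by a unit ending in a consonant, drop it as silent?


Word: "alligator" (9 letters)
Left-to-right scan:
  (1) 'a' (letter)
  (2) 'l' (letter)
  (3) 'l' (letter)
  (4) 'i' (letter)
  (5) 'g' (letter)
  (6) 'a' (letter)
  (7) 't' (letter)
  (8) 'o' (letter)
  (9) 'r' (letter)
Units from scan: 9
Sound units = 9 units


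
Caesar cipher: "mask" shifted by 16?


Word: "mask"
Shift: 16
Each letter → (letter + shift) mod 26:
  'm' (12) + 16 = 2 → 'c'
  'a' (0) + 16 = 16 → 'q'
  's' (18) + 16 = 8 → 'i'
  'k' (10) + 16 = 0 → 'a'
Result = "cqia"


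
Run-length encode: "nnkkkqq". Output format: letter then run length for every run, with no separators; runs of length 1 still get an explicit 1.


String: "nnkkkqq"
Scanning for consecutive runs:
  'n' x 2
  'k' x 3
  'q' x 2
RLE = "n2k3q2"


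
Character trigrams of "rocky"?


Word: "rocky" (length 5)
Number of trigrams = 5 - 3 + 1 = 3
  Position 0: "roc"
  Position 1: "ock"
  Position 2: "cky"
Trigrams = "roc", "ock", "cky"


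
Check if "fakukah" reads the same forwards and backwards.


Word: "fakukah"
Reversed: "hakukaf"
Forward == Backward? fakukah != hakukaf
Palindrome = No


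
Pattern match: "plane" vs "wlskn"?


Pattern of "plane": [0, 1, 2, 3, 4]
Pattern of "wlskn": [0, 1, 2, 3, 4]
Patterns match
Same pattern = Yes


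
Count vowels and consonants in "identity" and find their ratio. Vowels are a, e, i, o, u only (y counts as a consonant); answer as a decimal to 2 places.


Word: "identity"
Vowels (a,e,i,o,u): 3
Consonants: 5
Ratio = 3/5
= 0.60


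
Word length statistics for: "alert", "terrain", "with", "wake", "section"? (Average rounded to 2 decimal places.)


Lengths: "alert"=5, "terrain"=7, "with"=4, "wake"=4, "section"=7
Sum = 27, Count = 5
Average = 27/5 = 5.40
= avg=5.40, min=4, max=7


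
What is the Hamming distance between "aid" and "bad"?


Comparing character by character (same length = 3):
  Pos 0: 'a' vs 'b' !=
  Pos 1: 'i' vs 'a' !=
  Pos 2: 'd' vs 'd' =
Hamming distance = 2


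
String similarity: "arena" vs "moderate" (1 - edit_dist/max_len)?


Word 1: "arena" (length 5)
Word 2: "moderate" (length 8)
One optimal edit sequence:
  1. insert 'm'  (+1)
  2. substitute 'a' -> 'o'  (+1)
  3. substitute 'r' -> 'd'  (+1)
  4. keep 'e'
  5. substitute 'n' -> 'r'  (+1)
  6. keep 'a'
  7. insert 't'  (+1)
  8. insert 'e'  (+1)
Edit distance = 6
Max length = max(5, 8) = 8
Similarity = 1 - 6/8
= 0.2500


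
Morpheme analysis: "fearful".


Word: "fearful"
Morphemes: fear + -ful
Each morpheme carries meaning
= 2 morphemes


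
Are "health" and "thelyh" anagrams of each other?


Word 1: "health" → sorted: aehhlt
Word 2: "thelyh" → sorted: ehhlty
Same letters? aehhlt != ehhlty
Anagram = No


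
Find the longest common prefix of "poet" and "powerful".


Word 1: "poet"
Word 2: "powerful"
Comparing from start:
  Pos 0: 'p' == 'p'
  Pos 1: 'o' == 'o'
  Pos 2: 'e' != 'w' (stop)
LCP = "po" (length 2)


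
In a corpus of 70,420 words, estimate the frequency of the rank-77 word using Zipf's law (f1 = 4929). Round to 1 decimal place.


Zipf's law: f(r) = f(1) / r
f(1) = 4929
f(77) = 4929 / 77
= 64.0 occurrences


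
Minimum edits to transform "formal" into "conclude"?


Word 1: "formal" (length 6)
Word 2: "conclude" (length 8)
One optimal edit sequence (insert/delete/substitute each cost 1):
  1. substitute 'f' -> 'c'  (+1)
  2. keep 'o'
  3. insert 'n'  (+1)
  4. insert 'c'  (+1)
  5. substitute 'r' -> 'l'  (+1)
  6. substitute 'm' -> 'u'  (+1)
  7. substitute 'a' -> 'd'  (+1)
  8. substitute 'l' -> 'e'  (+1)
Total edit operations: 7
Edit distance = 7


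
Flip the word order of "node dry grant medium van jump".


Original: "node dry grant medium van jump"
Words (1..n): node | dry | grant | medium | van | jump
Reversed (n..1): jump | van | medium | grant | dry | node
Result = "jump van medium grant dry node"


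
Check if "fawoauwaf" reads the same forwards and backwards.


Word: "fawoauwaf"
Reversed: "fawuaowaf"
Forward == Backward? fawoauwaf != fawuaowaf
Palindrome = No


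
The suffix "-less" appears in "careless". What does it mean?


Suffix: -less
As in: careless -> care + -less
Meaning = without


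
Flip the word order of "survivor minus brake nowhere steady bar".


Original: "survivor minus brake nowhere steady bar"
Words (1..n): survivor | minus | brake | nowhere | steady | bar
Reversed (n..1): bar | steady | nowhere | brake | minus | survivor
Result = "bar steady nowhere brake minus survivor"


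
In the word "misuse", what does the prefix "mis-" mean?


Prefix: mis-
As in: misuse -> mis- + use
Meaning = wrongly


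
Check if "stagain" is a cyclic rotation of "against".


Word: "against", Candidate: "stagain"
Method: check if candidate is substring of word+word
"againstagainst" contains "stagain"? Yes
Is rotation = Yes


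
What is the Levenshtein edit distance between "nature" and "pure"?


Word 1: "nature" (length 6)
Word 2: "pure" (length 4)
One optimal edit sequence (insert/delete/substitute each cost 1):
  1. delete 'n'  (+1)
  2. delete 'a'  (+1)
  3. substitute 't' -> 'p'  (+1)
  4. keep 'u'
  5. keep 'r'
  6. keep 'e'
Total edit operations: 3
Edit distance = 3


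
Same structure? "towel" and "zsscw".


Pattern of "towel": [0, 1, 2, 3, 4]
Pattern of "zsscw": [0, 1, 1, 2, 3]
Patterns do not match
Same pattern = No


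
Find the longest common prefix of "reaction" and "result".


Word 1: "reaction"
Word 2: "result"
Comparing from start:
  Pos 0: 'r' == 'r'
  Pos 1: 'e' == 'e'
  Pos 2: 'a' != 's' (stop)
LCP = "re" (length 2)


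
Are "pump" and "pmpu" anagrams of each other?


Word 1: "pump" → sorted: mppu
Word 2: "pmpu" → sorted: mppu
Same letters? mppu == mppu
Anagram = Yes


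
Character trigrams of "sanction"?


Word: "sanction" (length 8)
Number of trigrams = 8 - 3 + 1 = 6
  Position 0: "san"
  Position 1: "anc"
  Position 2: "nct"
  Position 3: "cti"
  Position 4: "tio"
  Position 5: "ion"
Trigrams = "san", "anc", "nct", "cti", "tio", "ion"


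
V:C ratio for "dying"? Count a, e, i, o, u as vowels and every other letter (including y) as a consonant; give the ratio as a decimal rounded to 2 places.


Word: "dying"
Vowels (a,e,i,o,u): 1
Consonants: 4
Ratio = 1/4
= 0.25


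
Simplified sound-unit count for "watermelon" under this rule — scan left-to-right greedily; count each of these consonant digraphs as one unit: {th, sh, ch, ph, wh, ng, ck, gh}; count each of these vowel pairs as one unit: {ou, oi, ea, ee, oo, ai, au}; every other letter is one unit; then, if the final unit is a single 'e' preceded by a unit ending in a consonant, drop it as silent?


Word: "watermelon" (10 letters)
Left-to-right scan:
  [1] 'w' (letter)
  [2] 'a' (letter)
  [3] 't' (letter)
  [4] 'e' (letter)
  [5] 'r' (letter)
  [6] 'm' (letter)
  [7] 'e' (letter)
  [8] 'l' (letter)
  [9] 'o' (letter)
  [10] 'n' (letter)
Units from scan: 10
Sound units = 10 units


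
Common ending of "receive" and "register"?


Word 1: "receive"
Word 2: "register"
Comparing from end:
  Pos -1: 'e' != 'r' (stop)
LCS = "" (length 0)


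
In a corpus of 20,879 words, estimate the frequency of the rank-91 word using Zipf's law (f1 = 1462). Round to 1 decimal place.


Zipf's law: f(r) = f(1) / r
f(1) = 1462
f(91) = 1462 / 91
= 16.1 occurrences


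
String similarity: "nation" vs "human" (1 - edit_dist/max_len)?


Word 1: "nation" (length 6)
Word 2: "human" (length 5)
One optimal edit sequence:
  1. delete 'n'  (+1)
  2. substitute 'a' -> 'h'  (+1)
  3. substitute 't' -> 'u'  (+1)
  4. substitute 'i' -> 'm'  (+1)
  5. substitute 'o' -> 'a'  (+1)
  6. keep 'n'
Edit distance = 5
Max length = max(6, 5) = 6
Similarity = 1 - 5/6
= 0.1667


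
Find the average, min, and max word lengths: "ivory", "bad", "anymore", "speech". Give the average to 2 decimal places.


Lengths: "ivory"=5, "bad"=3, "anymore"=7, "speech"=6
Sum = 21, Count = 4
Average = 21/4 = 5.25
= avg=5.25, min=3, max=7


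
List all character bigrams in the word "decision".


Word: "decision" (length 8)
Number of bigrams = 8 - 2 + 1 = 7
  Position 0: "de"
  Position 1: "ec"
  Position 2: "ci"
  Position 3: "is"
  Position 4: "si"
  Position 5: "io"
  Position 6: "on"
Bigrams = "de", "ec", "ci", "is", "si", "io", "on"


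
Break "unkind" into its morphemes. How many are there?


Word: "unkind"
Morphemes: un- | kind
Each morpheme carries meaning
= 2 morphemes


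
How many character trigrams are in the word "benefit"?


Word: "benefit" (length 7)
Number of 3-grams = length - 3 + 1 = 7 - 3 + 1
= 5


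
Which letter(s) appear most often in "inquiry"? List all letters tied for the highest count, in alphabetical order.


Word: "inquiry"
Letter counts:
  'i': 2
  'n': 1
  'q': 1
  'r': 1
  'u': 1
  'y': 1
Maximum count = 2
Most frequent = 'i' (2 times each)


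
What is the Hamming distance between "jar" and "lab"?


Comparing character by character (same length = 3):
  Pos 0: 'j' vs 'l' !=
  Pos 1: 'a' vs 'a' =
  Pos 2: 'r' vs 'b' !=
Hamming distance = 2


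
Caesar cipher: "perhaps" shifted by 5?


Word: "perhaps"
Shift: 5
Each letter → (letter + shift) mod 26:
  'p' (15) + 5 = 20 → 'u'
  'e' (4) + 5 = 9 → 'j'
  'r' (17) + 5 = 22 → 'w'
  'h' (7) + 5 = 12 → 'm'
  'a' (0) + 5 = 5 → 'f'
  'p' (15) + 5 = 20 → 'u'
  's' (18) + 5 = 23 → 'x'
Result = "ujwmfux"


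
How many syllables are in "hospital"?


Word: "hospital"
Syllable breakdown: hos · pi · tal
Counting: 3 parts
= 3 syllables


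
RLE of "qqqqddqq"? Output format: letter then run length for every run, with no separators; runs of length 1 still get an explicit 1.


String: "qqqqddqq"
Scanning for consecutive runs:
  'q' x 4
  'd' x 2
  'q' x 2
RLE = "q4d2q2"


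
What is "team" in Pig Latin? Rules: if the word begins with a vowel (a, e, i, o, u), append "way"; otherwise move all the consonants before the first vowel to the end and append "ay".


Word: "team"
Starts with consonant(s) → move to end, add 'ay'
Consonant cluster: "t"
Pig Latin = "eamtay"


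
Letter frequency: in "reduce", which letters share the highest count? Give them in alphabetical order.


Word: "reduce"
Letter counts:
  'c': 1
  'd': 1
  'e': 2
  'r': 1
  'u': 1
Maximum count = 2
Most frequent = 'e' (2 times each)


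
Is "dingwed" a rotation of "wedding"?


Word: "wedding", Candidate: "dingwed"
Method: check if candidate is substring of word+word
"weddingwedding" contains "dingwed"? Yes
Is rotation = Yes


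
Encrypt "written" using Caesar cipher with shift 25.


Word: "written"
Shift: 25
Each letter → (letter + shift) mod 26:
  'w' (22) + 25 = 21 → 'v'
  'r' (17) + 25 = 16 → 'q'
  'i' (8) + 25 = 7 → 'h'
  't' (19) + 25 = 18 → 's'
  't' (19) + 25 = 18 → 's'
  'e' (4) + 25 = 3 → 'd'
  'n' (13) + 25 = 12 → 'm'
Result = "vqhssdm"


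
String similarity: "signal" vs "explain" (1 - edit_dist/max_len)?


Word 1: "signal" (length 6)
Word 2: "explain" (length 7)
One optimal edit sequence:
  1. substitute 's' -> 'e'  (+1)
  2. substitute 'i' -> 'x'  (+1)
  3. substitute 'g' -> 'p'  (+1)
  4. substitute 'n' -> 'l'  (+1)
  5. keep 'a'
  6. insert 'i'  (+1)
  7. substitute 'l' -> 'n'  (+1)
Edit distance = 6
Max length = max(6, 7) = 7
Similarity = 1 - 6/7
= 0.1429


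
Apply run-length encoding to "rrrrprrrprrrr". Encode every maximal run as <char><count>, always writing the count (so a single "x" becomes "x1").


String: "rrrrprrrprrrr"
Scanning for consecutive runs:
  'r' x 4
  'p' x 1
  'r' x 3
  'p' x 1
  'r' x 4
RLE = "r4p1r3p1r4"


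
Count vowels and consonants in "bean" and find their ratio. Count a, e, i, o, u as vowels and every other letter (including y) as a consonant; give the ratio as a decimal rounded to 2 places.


Word: "bean"
Vowels (a,e,i,o,u): 2
Consonants: 2
Ratio = 2/2
= 1.00


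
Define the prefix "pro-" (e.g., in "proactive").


Prefix: pro-
Example: proactive = pro- + active
Meaning = forward / in favor of


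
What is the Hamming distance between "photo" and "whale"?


Comparing character by character (same length = 5):
  Pos 0: 'p' vs 'w' !=
  Pos 1: 'h' vs 'h' =
  Pos 2: 'o' vs 'a' !=
  Pos 3: 't' vs 'l' !=
  Pos 4: 'o' vs 'e' !=
Hamming distance = 4


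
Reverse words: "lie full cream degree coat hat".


Original: "lie full cream degree coat hat"
Words (1..n): lie | full | cream | degree | coat | hat
Reversed (n..1): hat | coat | degree | cream | full | lie
Result = "hat coat degree cream full lie"


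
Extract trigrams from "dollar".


Word: "dollar" (length 6)
Number of trigrams = 6 - 3 + 1 = 4
  Position 0: "dol"
  Position 1: "oll"
  Position 2: "lla"
  Position 3: "lar"
Trigrams = "dol", "oll", "lla", "lar"


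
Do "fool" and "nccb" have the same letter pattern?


Pattern of "fool": [0, 1, 1, 2]
Pattern of "nccb": [0, 1, 1, 2]
Patterns match
Same pattern = Yes


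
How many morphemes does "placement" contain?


Word: "placement"
Morphemes: place | -ment
Each morpheme carries meaning
= 2 morphemes


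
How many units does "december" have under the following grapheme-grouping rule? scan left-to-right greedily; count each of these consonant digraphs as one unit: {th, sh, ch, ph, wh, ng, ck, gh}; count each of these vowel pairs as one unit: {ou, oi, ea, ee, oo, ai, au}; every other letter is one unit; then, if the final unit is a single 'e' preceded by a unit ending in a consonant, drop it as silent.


Word: "december" (8 letters)
Left-to-right scan:
  (1) 'd' (letter)
  (2) 'e' (letter)
  (3) 'c' (letter)
  (4) 'e' (letter)
  (5) 'm' (letter)
  (6) 'b' (letter)
  (7) 'e' (letter)
  (8) 'r' (letter)
Units from scan: 8
Sound units = 8 units


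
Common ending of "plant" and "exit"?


Word 1: "plant"
Word 2: "exit"
Comparing from end:
  Pos -1: 't' == 't'
  Pos -2: 'n' != 'i' (stop)
LCS = "t" (length 1)


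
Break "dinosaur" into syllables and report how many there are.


Word: "dinosaur"
Syllable breakdown: di-no-saur
Counting: 3 parts
= 3 syllables


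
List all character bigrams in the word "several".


Word: "several" (length 7)
Number of bigrams = 7 - 2 + 1 = 6
  Position 0: "se"
  Position 1: "ev"
  Position 2: "ve"
  Position 3: "er"
  Position 4: "ra"
  Position 5: "al"
Bigrams = "se", "ev", "ve", "er", "ra", "al"


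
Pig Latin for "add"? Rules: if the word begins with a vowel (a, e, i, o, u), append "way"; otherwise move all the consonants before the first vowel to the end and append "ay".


Word: "add"
Starts with vowel → add 'way'
Pig Latin = "addway"


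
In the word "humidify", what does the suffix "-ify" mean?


Suffix: -ify
Example: humidify = humid + -ify
Meaning = to make


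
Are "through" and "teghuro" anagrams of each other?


Word 1: "through" → sorted: ghhortu
Word 2: "teghuro" → sorted: eghortu
Same letters? ghhortu != eghortu
Anagram = No


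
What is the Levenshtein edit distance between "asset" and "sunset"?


Word 1: "asset" (length 5)
Word 2: "sunset" (length 6)
One optimal edit sequence (insert/delete/substitute each cost 1):
  1. insert 's'  (+1)
  2. substitute 'a' -> 'u'  (+1)
  3. substitute 's' -> 'n'  (+1)
  4. keep 's'
  5. keep 'e'
  6. keep 't'
Total edit operations: 3
Edit distance = 3


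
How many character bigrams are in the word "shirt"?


Word: "shirt" (length 5)
Number of 2-grams = length - 2 + 1 = 5 - 2 + 1
= 4


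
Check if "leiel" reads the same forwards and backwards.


Word: "leiel"
Reversed: "leiel"
Forward == Backward? leiel == leiel
Palindrome = Yes


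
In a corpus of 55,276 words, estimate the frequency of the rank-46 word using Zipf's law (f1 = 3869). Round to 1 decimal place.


Zipf's law: f(r) = f(1) / r
f(1) = 3869
f(46) = 3869 / 46
= 84.1 occurrences


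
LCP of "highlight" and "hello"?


Word 1: "highlight"
Word 2: "hello"
Comparing from start:
  Pos 0: 'h' == 'h'
  Pos 1: 'i' != 'e' (stop)
LCP = "h" (length 1)


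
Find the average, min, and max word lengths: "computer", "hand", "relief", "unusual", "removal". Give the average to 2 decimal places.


Lengths: "computer"=8, "hand"=4, "relief"=6, "unusual"=7, "removal"=7
Sum = 32, Count = 5
Average = 32/5 = 6.40
= avg=6.40, min=4, max=8


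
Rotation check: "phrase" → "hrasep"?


Word: "phrase", Candidate: "hrasep"
Method: check if candidate is substring of word+word
"phrasephrase" contains "hrasep"? Yes
Is rotation = Yes


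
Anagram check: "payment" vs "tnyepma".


Word 1: "payment" → sorted: aemnpty
Word 2: "tnyepma" → sorted: aemnpty
Same letters? aemnpty == aemnpty
Anagram = Yes


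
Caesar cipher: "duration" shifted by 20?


Word: "duration"
Shift: 20
Each letter → (letter + shift) mod 26:
  'd' (3) + 20 = 23 → 'x'
  'u' (20) + 20 = 14 → 'o'
  'r' (17) + 20 = 11 → 'l'
  'a' (0) + 20 = 20 → 'u'
  't' (19) + 20 = 13 → 'n'
  'i' (8) + 20 = 2 → 'c'
  'o' (14) + 20 = 8 → 'i'
  'n' (13) + 20 = 7 → 'h'
Result = "xoluncih"


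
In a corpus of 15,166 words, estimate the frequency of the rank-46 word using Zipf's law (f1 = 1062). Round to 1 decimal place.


Zipf's law: f(r) = f(1) / r
f(1) = 1062
f(46) = 1062 / 46
= 23.1 occurrences


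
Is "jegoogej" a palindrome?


Word: "jegoogej"
Reversed: "jegoogej"
Forward == Backward? jegoogej == jegoogej
Palindrome = Yes


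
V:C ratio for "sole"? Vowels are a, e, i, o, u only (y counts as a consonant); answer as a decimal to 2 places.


Word: "sole"
Vowels (a,e,i,o,u): 2
Consonants: 2
Ratio = 2/2
= 1.00


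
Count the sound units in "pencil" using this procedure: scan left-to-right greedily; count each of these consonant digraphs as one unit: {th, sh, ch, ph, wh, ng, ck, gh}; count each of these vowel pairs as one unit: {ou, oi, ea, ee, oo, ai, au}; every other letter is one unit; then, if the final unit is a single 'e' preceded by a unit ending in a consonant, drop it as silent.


Word: "pencil" (6 letters)
Left-to-right scan:
  [1] 'p' (letter)
  [2] 'e' (letter)
  [3] 'n' (letter)
  [4] 'c' (letter)
  [5] 'i' (letter)
  [6] 'l' (letter)
Units from scan: 6
Sound units = 6 units


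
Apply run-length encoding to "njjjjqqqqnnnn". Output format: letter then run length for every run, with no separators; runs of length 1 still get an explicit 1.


String: "njjjjqqqqnnnn"
Scanning for consecutive runs:
  'n' x 1
  'j' x 4
  'q' x 4
  'n' x 4
RLE = "n1j4q4n4"


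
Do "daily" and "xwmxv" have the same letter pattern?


Pattern of "daily": [0, 1, 2, 3, 4]
Pattern of "xwmxv": [0, 1, 2, 0, 3]
Patterns do not match
Same pattern = No


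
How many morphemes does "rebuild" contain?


Word: "rebuild"
Morphemes: re- | build
Each morpheme carries meaning
= 2 morphemes


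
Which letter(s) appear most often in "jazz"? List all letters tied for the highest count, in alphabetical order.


Word: "jazz"
Letter counts:
  'a': 1
  'j': 1
  'z': 2
Maximum count = 2
Most frequent = 'z' (2 times each)


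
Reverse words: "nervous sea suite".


Original: "nervous sea suite"
Words (1..n): nervous | sea | suite
Reversed (n..1): suite | sea | nervous
Result = "suite sea nervous"


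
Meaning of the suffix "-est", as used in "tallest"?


Suffix: -est
Example: tallest (tall + -est)
Meaning = most


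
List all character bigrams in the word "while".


Word: "while" (length 5)
Number of bigrams = 5 - 2 + 1 = 4
  Position 0: "wh"
  Position 1: "hi"
  Position 2: "il"
  Position 3: "le"
Bigrams = "wh", "hi", "il", "le"


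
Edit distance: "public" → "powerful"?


Word 1: "public" (length 6)
Word 2: "powerful" (length 8)
One optimal edit sequence (insert/delete/substitute each cost 1):
  1. keep 'p'
  2. insert 'o'  (+1)
  3. insert 'w'  (+1)
  4. substitute 'u' -> 'e'  (+1)
  5. substitute 'b' -> 'r'  (+1)
  6. substitute 'l' -> 'f'  (+1)
  7. substitute 'i' -> 'u'  (+1)
  8. substitute 'c' -> 'l'  (+1)
Total edit operations: 7
Edit distance = 7


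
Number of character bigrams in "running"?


Word: "running" (length 7)
Number of 2-grams = length - 2 + 1 = 7 - 2 + 1
= 6


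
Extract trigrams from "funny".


Word: "funny" (length 5)
Number of trigrams = 5 - 3 + 1 = 3
  Position 0: "fun"
  Position 1: "unn"
  Position 2: "nny"
Trigrams = "fun", "unn", "nny"


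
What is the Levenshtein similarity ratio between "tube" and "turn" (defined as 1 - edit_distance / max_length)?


Word 1: "tube" (length 4)
Word 2: "turn" (length 4)
One optimal edit sequence:
  1. keep 't'
  2. keep 'u'
  3. substitute 'b' -> 'r'  (+1)
  4. substitute 'e' -> 'n'  (+1)
Edit distance = 2
Max length = max(4, 4) = 4
Similarity = 1 - 2/4
= 0.5000


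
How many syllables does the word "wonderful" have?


Word: "wonderful"
Syllable breakdown: won | der | ful
Counting: 3 parts
= 3 syllables


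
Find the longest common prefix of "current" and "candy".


Word 1: "current"
Word 2: "candy"
Comparing from start:
  Pos 0: 'c' == 'c'
  Pos 1: 'u' != 'a' (stop)
LCP = "c" (length 1)


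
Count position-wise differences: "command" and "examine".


Comparing character by character (same length = 7):
  Pos 0: 'c' vs 'e' !=
  Pos 1: 'o' vs 'x' !=
  Pos 2: 'm' vs 'a' !=
  Pos 3: 'm' vs 'm' =
  Pos 4: 'a' vs 'i' !=
  Pos 5: 'n' vs 'n' =
  Pos 6: 'd' vs 'e' !=
Hamming distance = 5


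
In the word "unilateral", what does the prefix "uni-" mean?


Prefix: uni-
As in: unilateral -> uni- + lateral
Meaning = one


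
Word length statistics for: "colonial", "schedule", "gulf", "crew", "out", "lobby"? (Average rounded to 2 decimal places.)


Lengths: "colonial"=8, "schedule"=8, "gulf"=4, "crew"=4, "out"=3, "lobby"=5
Sum = 32, Count = 6
Average = 32/6 = 5.33
= avg=5.33, min=3, max=8


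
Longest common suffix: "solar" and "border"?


Word 1: "solar"
Word 2: "border"
Comparing from end:
  Pos -1: 'r' == 'r'
  Pos -2: 'a' != 'e' (stop)
LCS = "r" (length 1)


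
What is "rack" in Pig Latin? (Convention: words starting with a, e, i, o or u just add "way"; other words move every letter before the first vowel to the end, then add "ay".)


Word: "rack"
Starts with consonant(s) → move to end, add 'ay'
Consonant cluster: "r"
Pig Latin = "ackray"


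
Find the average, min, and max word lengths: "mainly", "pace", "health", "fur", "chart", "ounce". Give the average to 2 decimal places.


Lengths: "mainly"=6, "pace"=4, "health"=6, "fur"=3, "chart"=5, "ounce"=5
Sum = 29, Count = 6
Average = 29/6 = 4.83
= avg=4.83, min=3, max=6


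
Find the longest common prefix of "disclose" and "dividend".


Word 1: "disclose"
Word 2: "dividend"
Comparing from start:
  Pos 0: 'd' == 'd'
  Pos 1: 'i' == 'i'
  Pos 2: 's' != 'v' (stop)
LCP = "di" (length 2)


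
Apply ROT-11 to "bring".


Word: "bring"
Shift: 11
Each letter → (letter + shift) mod 26:
  'b' (1) + 11 = 12 → 'm'
  'r' (17) + 11 = 2 → 'c'
  'i' (8) + 11 = 19 → 't'
  'n' (13) + 11 = 24 → 'y'
  'g' (6) + 11 = 17 → 'r'
Result = "mctyr"


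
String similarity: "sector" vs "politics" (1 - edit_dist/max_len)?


Word 1: "sector" (length 6)
Word 2: "politics" (length 8)
One optimal edit sequence:
  1. insert 'p'  (+1)
  2. substitute 's' -> 'o'  (+1)
  3. substitute 'e' -> 'l'  (+1)
  4. substitute 'c' -> 'i'  (+1)
  5. keep 't'
  6. insert 'i'  (+1)
  7. substitute 'o' -> 'c'  (+1)
  8. substitute 'r' -> 's'  (+1)
Edit distance = 7
Max length = max(6, 8) = 8
Similarity = 1 - 7/8
= 0.1250


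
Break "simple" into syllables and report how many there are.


Word: "simple"
Syllable breakdown: sim · ple
Counting: 2 parts
= 2 syllables


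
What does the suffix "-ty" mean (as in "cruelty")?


Suffix: -ty
Example: cruelty = cruel + -ty
Meaning = quality of


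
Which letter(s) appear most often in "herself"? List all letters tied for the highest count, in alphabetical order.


Word: "herself"
Letter counts:
  'e': 2
  'f': 1
  'h': 1
  'l': 1
  'r': 1
  's': 1
Maximum count = 2
Most frequent = 'e' (2 times each)


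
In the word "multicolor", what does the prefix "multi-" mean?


Prefix: multi-
As in: multicolor -> multi- + color
Meaning = many


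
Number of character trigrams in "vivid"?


Word: "vivid" (length 5)
Number of 3-grams = length - 3 + 1 = 5 - 3 + 1
= 3


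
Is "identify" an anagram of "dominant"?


Word 1: "dominant" → sorted: adimnnot
Word 2: "identify" → sorted: defiinty
Same letters? adimnnot != defiinty
Anagram = No


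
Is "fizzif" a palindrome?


Word: "fizzif"
Reversed: "fizzif"
Forward == Backward? fizzif == fizzif
Palindrome = Yes


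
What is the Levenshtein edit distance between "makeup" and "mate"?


Word 1: "makeup" (length 6)
Word 2: "mate" (length 4)
One optimal edit sequence (insert/delete/substitute each cost 1):
  1. keep 'm'
  2. keep 'a'
  3. substitute 'k' -> 't'  (+1)
  4. keep 'e'
  5. delete 'u'  (+1)
  6. delete 'p'  (+1)
Total edit operations: 3
Edit distance = 3


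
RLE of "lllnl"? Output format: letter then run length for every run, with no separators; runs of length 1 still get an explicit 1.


String: "lllnl"
Scanning for consecutive runs:
  'l' x 3
  'n' x 1
  'l' x 1
RLE = "l3n1l1"


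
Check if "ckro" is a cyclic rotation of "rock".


Word: "rock", Candidate: "ckro"
Method: check if candidate is substring of word+word
"rockrock" contains "ckro"? Yes
Is rotation = Yes


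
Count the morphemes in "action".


Word: "action"
Morphemes: act | -ion
Each morpheme carries meaning
= 2 morphemes


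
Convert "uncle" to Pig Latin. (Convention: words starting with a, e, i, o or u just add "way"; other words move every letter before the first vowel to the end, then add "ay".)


Word: "uncle"
Starts with vowel → add 'way'
Pig Latin = "uncleway"


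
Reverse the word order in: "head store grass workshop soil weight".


Original: "head store grass workshop soil weight"
Words (1..n): head | store | grass | workshop | soil | weight
Reversed (n..1): weight | soil | workshop | grass | store | head
Result = "weight soil workshop grass store head"


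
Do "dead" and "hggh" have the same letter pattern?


Pattern of "dead": [0, 1, 2, 0]
Pattern of "hggh": [0, 1, 1, 0]
Patterns do not match
Same pattern = No


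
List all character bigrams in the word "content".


Word: "content" (length 7)
Number of bigrams = 7 - 2 + 1 = 6
  Position 0: "co"
  Position 1: "on"
  Position 2: "nt"
  Position 3: "te"
  Position 4: "en"
  Position 5: "nt"
Bigrams = "co", "on", "nt", "te", "en", "nt"


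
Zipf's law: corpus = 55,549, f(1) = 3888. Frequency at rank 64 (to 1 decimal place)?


Zipf's law: f(r) = f(1) / r
f(1) = 3888
f(64) = 3888 / 64
= 60.8 occurrences


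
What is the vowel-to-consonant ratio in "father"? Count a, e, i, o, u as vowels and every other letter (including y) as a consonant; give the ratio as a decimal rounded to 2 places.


Word: "father"
Vowels (a,e,i,o,u): 2
Consonants: 4
Ratio = 2/4
= 0.50


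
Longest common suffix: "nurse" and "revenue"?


Word 1: "nurse"
Word 2: "revenue"
Comparing from end:
  Pos -1: 'e' == 'e'
  Pos -2: 's' != 'u' (stop)
LCS = "e" (length 1)


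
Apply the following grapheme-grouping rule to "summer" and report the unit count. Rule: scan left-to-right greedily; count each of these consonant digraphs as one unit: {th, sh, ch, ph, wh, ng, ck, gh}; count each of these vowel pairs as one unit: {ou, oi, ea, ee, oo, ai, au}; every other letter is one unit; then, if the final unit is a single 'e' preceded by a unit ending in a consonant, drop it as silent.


Word: "summer" (6 letters)
Left-to-right scan:
  1. 's' (letter)
  2. 'u' (letter)
  3. 'm' (letter)
  4. 'm' (letter)
  5. 'e' (letter)
  6. 'r' (letter)
Units from scan: 6
Sound units = 6 units


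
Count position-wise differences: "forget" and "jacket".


Comparing character by character (same length = 6):
  Pos 0: 'f' vs 'j' !=
  Pos 1: 'o' vs 'a' !=
  Pos 2: 'r' vs 'c' !=
  Pos 3: 'g' vs 'k' !=
  Pos 4: 'e' vs 'e' =
  Pos 5: 't' vs 't' =
Hamming distance = 4


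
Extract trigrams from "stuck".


Word: "stuck" (length 5)
Number of trigrams = 5 - 3 + 1 = 3
  Position 0: "stu"
  Position 1: "tuc"
  Position 2: "uck"
Trigrams = "stu", "tuc", "uck"


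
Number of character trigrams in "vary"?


Word: "vary" (length 4)
Number of 3-grams = length - 3 + 1 = 4 - 3 + 1
= 2


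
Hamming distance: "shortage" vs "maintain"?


Comparing character by character (same length = 8):
  Pos 0: 's' vs 'm' !=
  Pos 1: 'h' vs 'a' !=
  Pos 2: 'o' vs 'i' !=
  Pos 3: 'r' vs 'n' !=
  Pos 4: 't' vs 't' =
  Pos 5: 'a' vs 'a' =
  Pos 6: 'g' vs 'i' !=
  Pos 7: 'e' vs 'n' !=
Hamming distance = 6


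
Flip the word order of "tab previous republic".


Original: "tab previous republic"
Words (1..n): tab | previous | republic
Reversed (n..1): republic | previous | tab
Result = "republic previous tab"


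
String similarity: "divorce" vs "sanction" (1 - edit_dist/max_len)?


Word 1: "divorce" (length 7)
Word 2: "sanction" (length 8)
One optimal edit sequence:
  1. insert 's'  (+1)
  2. substitute 'd' -> 'a'  (+1)
  3. substitute 'i' -> 'n'  (+1)
  4. substitute 'v' -> 'c'  (+1)
  5. substitute 'o' -> 't'  (+1)
  6. substitute 'r' -> 'i'  (+1)
  7. substitute 'c' -> 'o'  (+1)
  8. substitute 'e' -> 'n'  (+1)
Edit distance = 8
Max length = max(7, 8) = 8
Similarity = 1 - 8/8
= 0.0000


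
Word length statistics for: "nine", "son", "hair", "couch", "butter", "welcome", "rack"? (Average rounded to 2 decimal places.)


Lengths: "nine"=4, "son"=3, "hair"=4, "couch"=5, "butter"=6, "welcome"=7, "rack"=4
Sum = 33, Count = 7
Average = 33/7 = 4.71
= avg=4.71, min=3, max=7


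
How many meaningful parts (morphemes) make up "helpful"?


Word: "helpful"
Morphemes: help | -ful
Each morpheme carries meaning
= 2 morphemes


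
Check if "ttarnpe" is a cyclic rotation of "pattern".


Word: "pattern", Candidate: "ttarnpe"
Method: check if candidate is substring of word+word
"patternpattern" contains "ttarnpe"? No
Is rotation = No
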